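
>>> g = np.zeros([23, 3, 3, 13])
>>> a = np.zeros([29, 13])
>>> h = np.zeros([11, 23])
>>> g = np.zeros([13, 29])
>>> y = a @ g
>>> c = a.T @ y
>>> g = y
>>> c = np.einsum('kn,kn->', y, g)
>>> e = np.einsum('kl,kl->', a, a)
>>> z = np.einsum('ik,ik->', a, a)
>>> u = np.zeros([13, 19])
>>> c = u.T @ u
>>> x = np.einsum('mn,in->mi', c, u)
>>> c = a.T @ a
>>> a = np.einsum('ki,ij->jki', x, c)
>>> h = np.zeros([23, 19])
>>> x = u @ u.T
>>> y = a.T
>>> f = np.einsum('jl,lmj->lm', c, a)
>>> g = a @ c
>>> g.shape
(13, 19, 13)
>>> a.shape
(13, 19, 13)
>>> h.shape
(23, 19)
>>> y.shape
(13, 19, 13)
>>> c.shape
(13, 13)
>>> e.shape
()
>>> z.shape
()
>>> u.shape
(13, 19)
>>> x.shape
(13, 13)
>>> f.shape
(13, 19)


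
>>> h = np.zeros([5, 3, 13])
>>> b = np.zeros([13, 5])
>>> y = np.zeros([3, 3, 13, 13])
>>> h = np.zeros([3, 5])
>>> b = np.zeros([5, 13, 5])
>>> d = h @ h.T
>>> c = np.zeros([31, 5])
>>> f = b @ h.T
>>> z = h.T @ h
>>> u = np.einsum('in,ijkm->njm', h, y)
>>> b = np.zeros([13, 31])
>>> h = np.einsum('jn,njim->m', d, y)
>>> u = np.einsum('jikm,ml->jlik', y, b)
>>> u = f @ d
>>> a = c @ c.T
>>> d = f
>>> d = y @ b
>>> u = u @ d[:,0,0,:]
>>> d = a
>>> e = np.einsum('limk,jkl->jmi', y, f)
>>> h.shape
(13,)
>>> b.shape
(13, 31)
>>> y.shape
(3, 3, 13, 13)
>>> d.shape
(31, 31)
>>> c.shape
(31, 5)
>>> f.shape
(5, 13, 3)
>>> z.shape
(5, 5)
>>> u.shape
(5, 13, 31)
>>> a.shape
(31, 31)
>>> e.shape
(5, 13, 3)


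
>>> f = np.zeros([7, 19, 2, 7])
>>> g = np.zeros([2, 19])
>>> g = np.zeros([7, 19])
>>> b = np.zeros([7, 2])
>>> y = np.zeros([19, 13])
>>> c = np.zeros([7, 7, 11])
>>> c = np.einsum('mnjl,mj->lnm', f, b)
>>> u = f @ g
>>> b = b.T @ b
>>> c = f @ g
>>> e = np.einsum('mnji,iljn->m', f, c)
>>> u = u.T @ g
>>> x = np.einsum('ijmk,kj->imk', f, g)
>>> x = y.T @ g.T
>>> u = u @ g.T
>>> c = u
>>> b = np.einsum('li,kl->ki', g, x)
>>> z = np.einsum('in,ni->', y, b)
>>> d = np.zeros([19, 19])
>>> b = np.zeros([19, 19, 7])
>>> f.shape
(7, 19, 2, 7)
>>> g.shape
(7, 19)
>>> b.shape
(19, 19, 7)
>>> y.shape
(19, 13)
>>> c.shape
(19, 2, 19, 7)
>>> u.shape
(19, 2, 19, 7)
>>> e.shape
(7,)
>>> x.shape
(13, 7)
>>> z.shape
()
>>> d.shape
(19, 19)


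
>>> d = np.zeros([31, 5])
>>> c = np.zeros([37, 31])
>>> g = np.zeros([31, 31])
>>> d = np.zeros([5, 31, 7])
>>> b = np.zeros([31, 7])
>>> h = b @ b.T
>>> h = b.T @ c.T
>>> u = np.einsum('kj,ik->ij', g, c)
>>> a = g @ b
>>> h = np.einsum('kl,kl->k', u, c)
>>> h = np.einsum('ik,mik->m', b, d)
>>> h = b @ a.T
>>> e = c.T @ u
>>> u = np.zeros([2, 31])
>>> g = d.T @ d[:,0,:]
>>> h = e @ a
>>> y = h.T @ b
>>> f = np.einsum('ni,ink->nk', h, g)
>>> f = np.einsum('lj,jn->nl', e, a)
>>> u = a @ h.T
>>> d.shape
(5, 31, 7)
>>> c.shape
(37, 31)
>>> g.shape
(7, 31, 7)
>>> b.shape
(31, 7)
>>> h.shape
(31, 7)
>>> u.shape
(31, 31)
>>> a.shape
(31, 7)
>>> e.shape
(31, 31)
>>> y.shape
(7, 7)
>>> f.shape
(7, 31)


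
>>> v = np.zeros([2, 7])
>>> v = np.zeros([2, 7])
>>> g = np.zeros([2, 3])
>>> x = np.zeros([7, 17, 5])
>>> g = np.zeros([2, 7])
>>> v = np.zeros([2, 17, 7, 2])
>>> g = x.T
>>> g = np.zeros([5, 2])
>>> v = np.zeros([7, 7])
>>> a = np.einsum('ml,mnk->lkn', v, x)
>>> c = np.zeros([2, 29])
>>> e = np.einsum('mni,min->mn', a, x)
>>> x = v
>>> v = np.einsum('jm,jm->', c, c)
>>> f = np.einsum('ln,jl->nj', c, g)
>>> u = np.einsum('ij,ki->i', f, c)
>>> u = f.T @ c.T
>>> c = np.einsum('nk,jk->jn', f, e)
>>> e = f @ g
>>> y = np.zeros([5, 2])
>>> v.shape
()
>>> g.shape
(5, 2)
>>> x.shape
(7, 7)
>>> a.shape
(7, 5, 17)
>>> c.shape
(7, 29)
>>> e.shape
(29, 2)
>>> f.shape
(29, 5)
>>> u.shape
(5, 2)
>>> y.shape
(5, 2)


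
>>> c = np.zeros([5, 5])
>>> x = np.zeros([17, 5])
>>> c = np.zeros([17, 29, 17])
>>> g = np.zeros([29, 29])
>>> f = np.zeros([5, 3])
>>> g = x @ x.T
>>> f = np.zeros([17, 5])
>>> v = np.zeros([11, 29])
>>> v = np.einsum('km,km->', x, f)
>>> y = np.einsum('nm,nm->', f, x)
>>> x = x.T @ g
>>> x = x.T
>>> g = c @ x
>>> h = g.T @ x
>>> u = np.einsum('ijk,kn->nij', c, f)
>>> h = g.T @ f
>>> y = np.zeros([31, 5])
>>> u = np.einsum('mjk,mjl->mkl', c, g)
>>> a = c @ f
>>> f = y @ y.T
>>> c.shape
(17, 29, 17)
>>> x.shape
(17, 5)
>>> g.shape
(17, 29, 5)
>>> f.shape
(31, 31)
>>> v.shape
()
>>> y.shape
(31, 5)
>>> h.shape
(5, 29, 5)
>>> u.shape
(17, 17, 5)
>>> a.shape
(17, 29, 5)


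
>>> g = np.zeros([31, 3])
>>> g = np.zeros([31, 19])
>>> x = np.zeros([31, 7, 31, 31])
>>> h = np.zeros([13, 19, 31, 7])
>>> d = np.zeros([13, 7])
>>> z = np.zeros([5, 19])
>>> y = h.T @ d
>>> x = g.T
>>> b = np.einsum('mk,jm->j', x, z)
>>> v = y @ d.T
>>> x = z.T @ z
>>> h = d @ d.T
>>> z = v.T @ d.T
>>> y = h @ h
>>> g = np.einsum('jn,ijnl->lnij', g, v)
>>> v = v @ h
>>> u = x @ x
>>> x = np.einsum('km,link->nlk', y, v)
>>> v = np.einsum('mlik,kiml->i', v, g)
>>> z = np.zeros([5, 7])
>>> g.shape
(13, 19, 7, 31)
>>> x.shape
(19, 7, 13)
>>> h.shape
(13, 13)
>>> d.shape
(13, 7)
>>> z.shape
(5, 7)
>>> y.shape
(13, 13)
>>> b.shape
(5,)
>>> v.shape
(19,)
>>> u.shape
(19, 19)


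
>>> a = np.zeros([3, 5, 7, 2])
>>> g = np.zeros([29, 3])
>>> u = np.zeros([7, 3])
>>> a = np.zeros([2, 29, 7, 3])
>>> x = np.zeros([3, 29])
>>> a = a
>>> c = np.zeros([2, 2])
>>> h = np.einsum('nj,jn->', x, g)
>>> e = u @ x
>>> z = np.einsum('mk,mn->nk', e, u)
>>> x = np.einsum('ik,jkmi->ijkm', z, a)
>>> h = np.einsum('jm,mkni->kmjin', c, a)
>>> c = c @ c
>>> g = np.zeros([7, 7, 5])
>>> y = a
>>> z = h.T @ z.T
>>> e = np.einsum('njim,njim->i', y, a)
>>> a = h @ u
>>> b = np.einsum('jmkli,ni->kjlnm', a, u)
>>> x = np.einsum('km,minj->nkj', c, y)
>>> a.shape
(29, 2, 2, 3, 3)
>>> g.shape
(7, 7, 5)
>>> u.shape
(7, 3)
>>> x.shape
(7, 2, 3)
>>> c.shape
(2, 2)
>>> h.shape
(29, 2, 2, 3, 7)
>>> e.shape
(7,)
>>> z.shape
(7, 3, 2, 2, 3)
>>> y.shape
(2, 29, 7, 3)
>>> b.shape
(2, 29, 3, 7, 2)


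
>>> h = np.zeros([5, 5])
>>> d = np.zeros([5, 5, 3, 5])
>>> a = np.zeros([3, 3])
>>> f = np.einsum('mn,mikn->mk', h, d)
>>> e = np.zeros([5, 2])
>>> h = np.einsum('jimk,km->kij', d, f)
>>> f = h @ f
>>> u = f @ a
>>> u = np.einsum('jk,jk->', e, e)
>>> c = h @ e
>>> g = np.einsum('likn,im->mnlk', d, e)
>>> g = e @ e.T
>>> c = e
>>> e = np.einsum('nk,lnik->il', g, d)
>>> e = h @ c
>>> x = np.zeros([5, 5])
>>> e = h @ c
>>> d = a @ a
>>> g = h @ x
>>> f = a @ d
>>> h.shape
(5, 5, 5)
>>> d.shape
(3, 3)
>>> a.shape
(3, 3)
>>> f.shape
(3, 3)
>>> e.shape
(5, 5, 2)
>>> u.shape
()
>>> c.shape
(5, 2)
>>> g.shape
(5, 5, 5)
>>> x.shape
(5, 5)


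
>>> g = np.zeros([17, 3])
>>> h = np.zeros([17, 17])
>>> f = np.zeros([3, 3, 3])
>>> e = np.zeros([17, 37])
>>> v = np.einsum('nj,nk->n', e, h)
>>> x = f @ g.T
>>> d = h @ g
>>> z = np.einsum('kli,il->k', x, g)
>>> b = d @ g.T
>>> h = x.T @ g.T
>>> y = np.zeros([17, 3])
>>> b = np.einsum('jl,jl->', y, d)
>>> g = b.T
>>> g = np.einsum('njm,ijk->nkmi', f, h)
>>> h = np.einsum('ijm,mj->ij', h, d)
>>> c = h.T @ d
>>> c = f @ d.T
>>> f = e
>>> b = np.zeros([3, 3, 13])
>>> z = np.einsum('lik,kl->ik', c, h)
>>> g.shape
(3, 17, 3, 17)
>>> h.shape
(17, 3)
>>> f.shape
(17, 37)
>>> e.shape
(17, 37)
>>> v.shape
(17,)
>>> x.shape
(3, 3, 17)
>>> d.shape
(17, 3)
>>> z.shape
(3, 17)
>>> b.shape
(3, 3, 13)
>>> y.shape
(17, 3)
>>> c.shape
(3, 3, 17)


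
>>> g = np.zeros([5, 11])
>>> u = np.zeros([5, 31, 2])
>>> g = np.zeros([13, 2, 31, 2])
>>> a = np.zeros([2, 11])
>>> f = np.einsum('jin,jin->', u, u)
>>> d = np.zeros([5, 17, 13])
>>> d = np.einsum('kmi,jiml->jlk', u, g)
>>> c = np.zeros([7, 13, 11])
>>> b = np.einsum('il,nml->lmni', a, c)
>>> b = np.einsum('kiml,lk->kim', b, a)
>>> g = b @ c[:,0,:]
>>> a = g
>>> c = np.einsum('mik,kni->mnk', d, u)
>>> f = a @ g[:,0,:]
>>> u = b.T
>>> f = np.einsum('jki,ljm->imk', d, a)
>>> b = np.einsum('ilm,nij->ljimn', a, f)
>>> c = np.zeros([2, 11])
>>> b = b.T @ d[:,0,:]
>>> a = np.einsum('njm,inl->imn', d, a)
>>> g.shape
(11, 13, 11)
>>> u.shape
(7, 13, 11)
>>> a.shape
(11, 5, 13)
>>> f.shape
(5, 11, 2)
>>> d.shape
(13, 2, 5)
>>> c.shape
(2, 11)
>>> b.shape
(5, 11, 11, 2, 5)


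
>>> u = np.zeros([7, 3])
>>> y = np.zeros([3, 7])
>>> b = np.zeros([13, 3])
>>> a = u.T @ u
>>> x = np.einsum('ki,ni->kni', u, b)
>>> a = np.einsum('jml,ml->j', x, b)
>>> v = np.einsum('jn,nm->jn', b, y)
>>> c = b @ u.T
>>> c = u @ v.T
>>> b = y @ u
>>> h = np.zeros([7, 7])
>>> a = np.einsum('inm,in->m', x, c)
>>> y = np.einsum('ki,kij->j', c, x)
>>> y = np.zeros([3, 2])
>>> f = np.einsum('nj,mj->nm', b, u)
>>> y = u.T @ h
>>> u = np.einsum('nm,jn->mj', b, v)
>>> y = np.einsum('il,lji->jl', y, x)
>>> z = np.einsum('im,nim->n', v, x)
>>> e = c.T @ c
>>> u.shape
(3, 13)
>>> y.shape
(13, 7)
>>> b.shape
(3, 3)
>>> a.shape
(3,)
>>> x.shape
(7, 13, 3)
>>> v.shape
(13, 3)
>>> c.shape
(7, 13)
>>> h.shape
(7, 7)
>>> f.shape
(3, 7)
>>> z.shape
(7,)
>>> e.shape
(13, 13)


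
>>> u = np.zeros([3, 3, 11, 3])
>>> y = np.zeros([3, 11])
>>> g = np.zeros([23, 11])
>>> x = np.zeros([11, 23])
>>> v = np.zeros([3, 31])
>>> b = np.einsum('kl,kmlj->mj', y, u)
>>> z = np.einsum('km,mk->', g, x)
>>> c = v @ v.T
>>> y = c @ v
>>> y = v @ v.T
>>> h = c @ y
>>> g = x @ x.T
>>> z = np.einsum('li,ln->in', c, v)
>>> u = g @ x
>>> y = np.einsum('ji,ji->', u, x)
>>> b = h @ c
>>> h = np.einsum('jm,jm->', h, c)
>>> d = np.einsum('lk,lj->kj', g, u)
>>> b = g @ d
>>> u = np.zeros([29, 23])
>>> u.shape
(29, 23)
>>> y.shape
()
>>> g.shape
(11, 11)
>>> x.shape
(11, 23)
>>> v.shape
(3, 31)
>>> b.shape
(11, 23)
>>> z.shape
(3, 31)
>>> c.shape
(3, 3)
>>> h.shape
()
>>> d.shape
(11, 23)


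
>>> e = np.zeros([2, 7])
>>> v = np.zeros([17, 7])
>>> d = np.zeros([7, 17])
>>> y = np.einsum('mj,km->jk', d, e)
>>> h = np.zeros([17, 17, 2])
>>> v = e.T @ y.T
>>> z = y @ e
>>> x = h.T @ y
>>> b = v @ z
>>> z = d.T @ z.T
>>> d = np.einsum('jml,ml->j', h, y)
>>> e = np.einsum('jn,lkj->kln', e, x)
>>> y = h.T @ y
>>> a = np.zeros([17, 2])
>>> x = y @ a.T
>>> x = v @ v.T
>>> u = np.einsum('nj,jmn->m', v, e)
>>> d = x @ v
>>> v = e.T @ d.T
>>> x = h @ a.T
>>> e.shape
(17, 2, 7)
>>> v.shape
(7, 2, 7)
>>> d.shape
(7, 17)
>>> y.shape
(2, 17, 2)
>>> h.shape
(17, 17, 2)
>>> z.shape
(17, 17)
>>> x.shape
(17, 17, 17)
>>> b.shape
(7, 7)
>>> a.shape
(17, 2)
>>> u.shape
(2,)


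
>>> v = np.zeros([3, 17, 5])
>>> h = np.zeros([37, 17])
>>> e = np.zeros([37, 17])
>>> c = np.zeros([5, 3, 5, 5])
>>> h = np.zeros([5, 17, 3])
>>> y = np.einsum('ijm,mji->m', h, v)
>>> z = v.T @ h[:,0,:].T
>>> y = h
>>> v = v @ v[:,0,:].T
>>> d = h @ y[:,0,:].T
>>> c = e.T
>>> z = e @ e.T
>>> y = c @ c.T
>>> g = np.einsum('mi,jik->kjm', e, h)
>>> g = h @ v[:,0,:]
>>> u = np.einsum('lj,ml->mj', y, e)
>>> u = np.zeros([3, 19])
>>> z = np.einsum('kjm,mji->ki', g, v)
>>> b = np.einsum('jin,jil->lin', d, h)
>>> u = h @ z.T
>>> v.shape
(3, 17, 3)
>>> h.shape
(5, 17, 3)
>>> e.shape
(37, 17)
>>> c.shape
(17, 37)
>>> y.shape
(17, 17)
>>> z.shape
(5, 3)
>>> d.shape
(5, 17, 5)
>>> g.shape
(5, 17, 3)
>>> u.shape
(5, 17, 5)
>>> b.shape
(3, 17, 5)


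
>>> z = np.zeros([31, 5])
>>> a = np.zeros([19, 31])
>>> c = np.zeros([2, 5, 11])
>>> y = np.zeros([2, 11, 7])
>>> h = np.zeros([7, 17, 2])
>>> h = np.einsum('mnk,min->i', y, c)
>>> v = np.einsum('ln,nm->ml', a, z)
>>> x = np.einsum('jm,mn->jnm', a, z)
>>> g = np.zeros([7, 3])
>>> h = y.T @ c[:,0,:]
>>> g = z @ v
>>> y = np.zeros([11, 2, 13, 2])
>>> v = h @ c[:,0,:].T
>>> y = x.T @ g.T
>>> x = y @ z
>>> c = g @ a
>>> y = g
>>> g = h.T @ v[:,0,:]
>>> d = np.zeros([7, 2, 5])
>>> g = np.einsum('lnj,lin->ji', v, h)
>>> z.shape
(31, 5)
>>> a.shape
(19, 31)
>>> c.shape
(31, 31)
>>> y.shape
(31, 19)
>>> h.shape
(7, 11, 11)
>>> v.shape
(7, 11, 2)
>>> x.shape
(31, 5, 5)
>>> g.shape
(2, 11)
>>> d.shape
(7, 2, 5)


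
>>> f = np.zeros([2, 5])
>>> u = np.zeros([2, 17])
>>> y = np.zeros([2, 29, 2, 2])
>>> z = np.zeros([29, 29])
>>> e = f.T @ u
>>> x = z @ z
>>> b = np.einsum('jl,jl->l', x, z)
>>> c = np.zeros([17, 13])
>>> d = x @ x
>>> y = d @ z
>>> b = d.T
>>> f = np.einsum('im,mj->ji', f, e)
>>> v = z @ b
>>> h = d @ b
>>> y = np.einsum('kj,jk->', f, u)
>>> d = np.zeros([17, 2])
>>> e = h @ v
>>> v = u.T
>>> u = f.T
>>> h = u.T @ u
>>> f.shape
(17, 2)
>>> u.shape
(2, 17)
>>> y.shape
()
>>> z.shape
(29, 29)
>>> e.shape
(29, 29)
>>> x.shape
(29, 29)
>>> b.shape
(29, 29)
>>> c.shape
(17, 13)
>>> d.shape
(17, 2)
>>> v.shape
(17, 2)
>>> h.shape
(17, 17)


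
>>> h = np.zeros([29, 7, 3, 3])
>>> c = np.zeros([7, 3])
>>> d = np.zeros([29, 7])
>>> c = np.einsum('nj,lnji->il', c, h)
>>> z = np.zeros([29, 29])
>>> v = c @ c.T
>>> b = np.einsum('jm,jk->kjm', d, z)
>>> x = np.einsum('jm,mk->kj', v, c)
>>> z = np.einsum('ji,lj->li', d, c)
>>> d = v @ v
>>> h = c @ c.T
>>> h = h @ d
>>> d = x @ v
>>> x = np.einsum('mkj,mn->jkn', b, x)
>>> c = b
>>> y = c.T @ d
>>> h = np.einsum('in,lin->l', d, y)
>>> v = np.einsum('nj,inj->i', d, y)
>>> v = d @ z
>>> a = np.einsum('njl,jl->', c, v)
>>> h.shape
(7,)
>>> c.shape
(29, 29, 7)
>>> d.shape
(29, 3)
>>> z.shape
(3, 7)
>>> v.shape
(29, 7)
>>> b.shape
(29, 29, 7)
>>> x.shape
(7, 29, 3)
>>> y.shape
(7, 29, 3)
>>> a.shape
()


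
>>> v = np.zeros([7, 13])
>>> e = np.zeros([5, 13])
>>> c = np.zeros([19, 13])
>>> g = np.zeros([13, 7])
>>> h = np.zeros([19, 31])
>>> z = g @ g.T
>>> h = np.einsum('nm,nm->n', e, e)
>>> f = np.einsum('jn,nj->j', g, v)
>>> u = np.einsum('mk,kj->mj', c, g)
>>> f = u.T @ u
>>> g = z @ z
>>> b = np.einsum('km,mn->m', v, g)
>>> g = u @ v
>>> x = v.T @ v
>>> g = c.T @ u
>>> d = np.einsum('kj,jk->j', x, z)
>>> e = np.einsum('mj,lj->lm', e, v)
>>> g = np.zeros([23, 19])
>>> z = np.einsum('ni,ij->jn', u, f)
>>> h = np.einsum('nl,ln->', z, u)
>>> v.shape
(7, 13)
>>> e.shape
(7, 5)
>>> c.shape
(19, 13)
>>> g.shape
(23, 19)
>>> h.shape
()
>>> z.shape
(7, 19)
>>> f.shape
(7, 7)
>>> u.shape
(19, 7)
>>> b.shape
(13,)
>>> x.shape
(13, 13)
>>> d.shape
(13,)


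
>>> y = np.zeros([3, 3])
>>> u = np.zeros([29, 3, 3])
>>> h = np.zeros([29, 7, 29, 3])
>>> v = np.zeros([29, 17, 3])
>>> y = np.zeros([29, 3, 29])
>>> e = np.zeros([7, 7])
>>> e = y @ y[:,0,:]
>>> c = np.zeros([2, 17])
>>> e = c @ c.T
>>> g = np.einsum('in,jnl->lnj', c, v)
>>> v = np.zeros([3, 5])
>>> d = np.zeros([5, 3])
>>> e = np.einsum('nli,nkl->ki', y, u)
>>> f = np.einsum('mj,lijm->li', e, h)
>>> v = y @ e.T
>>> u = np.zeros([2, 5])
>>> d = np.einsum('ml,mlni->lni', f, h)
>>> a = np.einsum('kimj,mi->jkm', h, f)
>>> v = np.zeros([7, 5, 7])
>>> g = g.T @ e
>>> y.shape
(29, 3, 29)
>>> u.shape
(2, 5)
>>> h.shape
(29, 7, 29, 3)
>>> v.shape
(7, 5, 7)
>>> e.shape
(3, 29)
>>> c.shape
(2, 17)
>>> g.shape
(29, 17, 29)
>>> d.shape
(7, 29, 3)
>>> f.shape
(29, 7)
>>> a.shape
(3, 29, 29)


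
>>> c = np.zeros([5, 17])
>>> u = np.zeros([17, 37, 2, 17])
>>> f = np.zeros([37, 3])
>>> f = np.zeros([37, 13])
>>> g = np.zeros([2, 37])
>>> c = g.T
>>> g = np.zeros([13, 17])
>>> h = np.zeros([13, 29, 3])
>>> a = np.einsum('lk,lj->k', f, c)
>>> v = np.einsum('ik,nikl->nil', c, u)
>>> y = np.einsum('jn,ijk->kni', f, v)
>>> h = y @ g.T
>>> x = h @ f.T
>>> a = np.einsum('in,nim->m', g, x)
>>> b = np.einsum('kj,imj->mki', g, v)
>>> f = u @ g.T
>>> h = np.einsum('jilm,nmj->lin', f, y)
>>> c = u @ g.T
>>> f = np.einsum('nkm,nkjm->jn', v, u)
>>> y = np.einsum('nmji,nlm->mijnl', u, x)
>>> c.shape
(17, 37, 2, 13)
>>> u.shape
(17, 37, 2, 17)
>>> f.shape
(2, 17)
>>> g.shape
(13, 17)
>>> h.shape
(2, 37, 17)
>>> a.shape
(37,)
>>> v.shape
(17, 37, 17)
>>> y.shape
(37, 17, 2, 17, 13)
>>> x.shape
(17, 13, 37)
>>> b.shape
(37, 13, 17)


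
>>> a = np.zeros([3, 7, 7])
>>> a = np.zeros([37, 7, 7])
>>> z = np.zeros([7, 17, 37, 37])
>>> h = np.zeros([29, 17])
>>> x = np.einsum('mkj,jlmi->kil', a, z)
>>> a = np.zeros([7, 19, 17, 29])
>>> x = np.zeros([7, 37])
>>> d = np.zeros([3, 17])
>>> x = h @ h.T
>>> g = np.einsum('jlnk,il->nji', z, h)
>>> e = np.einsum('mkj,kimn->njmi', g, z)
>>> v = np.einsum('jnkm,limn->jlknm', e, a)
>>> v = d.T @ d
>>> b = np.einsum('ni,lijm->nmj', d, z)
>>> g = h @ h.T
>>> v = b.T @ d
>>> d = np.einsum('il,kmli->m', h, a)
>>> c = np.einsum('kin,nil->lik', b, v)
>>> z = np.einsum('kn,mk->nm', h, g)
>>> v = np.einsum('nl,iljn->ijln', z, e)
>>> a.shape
(7, 19, 17, 29)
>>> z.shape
(17, 29)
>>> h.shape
(29, 17)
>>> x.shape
(29, 29)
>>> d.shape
(19,)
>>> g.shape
(29, 29)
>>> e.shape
(37, 29, 37, 17)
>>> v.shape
(37, 37, 29, 17)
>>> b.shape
(3, 37, 37)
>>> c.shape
(17, 37, 3)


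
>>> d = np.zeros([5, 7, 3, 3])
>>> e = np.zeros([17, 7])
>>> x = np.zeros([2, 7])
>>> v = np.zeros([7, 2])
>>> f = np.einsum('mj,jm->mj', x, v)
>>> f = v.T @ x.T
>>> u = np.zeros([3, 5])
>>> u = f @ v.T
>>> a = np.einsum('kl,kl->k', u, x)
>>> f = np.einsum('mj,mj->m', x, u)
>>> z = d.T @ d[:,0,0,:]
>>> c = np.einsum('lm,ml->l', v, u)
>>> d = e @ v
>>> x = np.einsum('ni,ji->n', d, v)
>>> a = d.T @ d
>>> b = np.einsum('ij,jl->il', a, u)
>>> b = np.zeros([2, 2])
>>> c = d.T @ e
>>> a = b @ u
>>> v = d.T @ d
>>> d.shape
(17, 2)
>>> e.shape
(17, 7)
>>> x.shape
(17,)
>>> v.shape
(2, 2)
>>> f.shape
(2,)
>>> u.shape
(2, 7)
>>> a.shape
(2, 7)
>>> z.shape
(3, 3, 7, 3)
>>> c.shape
(2, 7)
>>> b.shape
(2, 2)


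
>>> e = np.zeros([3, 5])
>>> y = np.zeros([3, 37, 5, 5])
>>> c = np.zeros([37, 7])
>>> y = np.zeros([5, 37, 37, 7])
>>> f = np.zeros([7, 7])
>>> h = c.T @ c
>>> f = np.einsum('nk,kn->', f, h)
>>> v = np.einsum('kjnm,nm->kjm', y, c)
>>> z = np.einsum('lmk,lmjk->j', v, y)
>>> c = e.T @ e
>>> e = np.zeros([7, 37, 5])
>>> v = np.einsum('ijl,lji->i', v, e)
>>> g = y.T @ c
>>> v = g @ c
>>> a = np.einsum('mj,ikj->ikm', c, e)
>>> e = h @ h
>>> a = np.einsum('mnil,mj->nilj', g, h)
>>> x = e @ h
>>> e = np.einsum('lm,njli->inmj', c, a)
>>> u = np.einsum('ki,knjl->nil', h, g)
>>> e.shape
(7, 37, 5, 37)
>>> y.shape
(5, 37, 37, 7)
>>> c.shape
(5, 5)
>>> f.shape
()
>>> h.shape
(7, 7)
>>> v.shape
(7, 37, 37, 5)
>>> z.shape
(37,)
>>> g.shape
(7, 37, 37, 5)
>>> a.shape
(37, 37, 5, 7)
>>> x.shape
(7, 7)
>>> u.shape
(37, 7, 5)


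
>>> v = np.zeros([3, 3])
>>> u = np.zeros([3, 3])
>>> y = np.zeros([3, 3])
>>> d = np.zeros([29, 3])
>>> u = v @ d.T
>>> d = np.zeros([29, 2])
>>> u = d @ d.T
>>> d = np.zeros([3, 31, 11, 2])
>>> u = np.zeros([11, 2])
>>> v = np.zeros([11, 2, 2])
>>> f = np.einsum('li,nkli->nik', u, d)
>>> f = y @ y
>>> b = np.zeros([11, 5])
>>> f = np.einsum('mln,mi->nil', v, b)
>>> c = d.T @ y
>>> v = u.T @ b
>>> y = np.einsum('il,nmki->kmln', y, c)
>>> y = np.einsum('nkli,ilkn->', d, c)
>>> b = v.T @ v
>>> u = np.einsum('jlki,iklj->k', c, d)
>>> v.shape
(2, 5)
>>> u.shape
(31,)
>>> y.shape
()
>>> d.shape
(3, 31, 11, 2)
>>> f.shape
(2, 5, 2)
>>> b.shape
(5, 5)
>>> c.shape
(2, 11, 31, 3)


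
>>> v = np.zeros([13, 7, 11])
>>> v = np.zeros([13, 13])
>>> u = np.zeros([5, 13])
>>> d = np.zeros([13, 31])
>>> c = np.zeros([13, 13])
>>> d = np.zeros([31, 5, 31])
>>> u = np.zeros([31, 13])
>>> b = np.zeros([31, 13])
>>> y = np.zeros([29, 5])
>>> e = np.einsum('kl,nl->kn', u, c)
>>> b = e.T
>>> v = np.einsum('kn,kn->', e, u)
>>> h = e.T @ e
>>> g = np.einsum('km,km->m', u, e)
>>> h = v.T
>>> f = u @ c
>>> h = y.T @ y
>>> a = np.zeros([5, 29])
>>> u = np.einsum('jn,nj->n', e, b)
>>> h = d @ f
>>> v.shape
()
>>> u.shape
(13,)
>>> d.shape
(31, 5, 31)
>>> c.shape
(13, 13)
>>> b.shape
(13, 31)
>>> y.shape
(29, 5)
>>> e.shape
(31, 13)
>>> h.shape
(31, 5, 13)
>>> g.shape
(13,)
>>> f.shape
(31, 13)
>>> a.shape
(5, 29)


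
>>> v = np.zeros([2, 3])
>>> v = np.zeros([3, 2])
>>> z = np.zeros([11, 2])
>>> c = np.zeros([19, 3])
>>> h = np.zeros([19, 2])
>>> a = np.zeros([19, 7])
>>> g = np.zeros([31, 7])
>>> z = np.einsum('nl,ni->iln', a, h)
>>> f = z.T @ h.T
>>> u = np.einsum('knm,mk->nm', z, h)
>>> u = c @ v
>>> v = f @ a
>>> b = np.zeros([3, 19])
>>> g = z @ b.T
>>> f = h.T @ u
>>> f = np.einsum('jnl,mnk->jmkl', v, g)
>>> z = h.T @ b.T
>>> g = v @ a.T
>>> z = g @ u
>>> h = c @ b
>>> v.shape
(19, 7, 7)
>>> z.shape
(19, 7, 2)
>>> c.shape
(19, 3)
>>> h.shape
(19, 19)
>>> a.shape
(19, 7)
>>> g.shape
(19, 7, 19)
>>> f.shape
(19, 2, 3, 7)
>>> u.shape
(19, 2)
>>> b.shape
(3, 19)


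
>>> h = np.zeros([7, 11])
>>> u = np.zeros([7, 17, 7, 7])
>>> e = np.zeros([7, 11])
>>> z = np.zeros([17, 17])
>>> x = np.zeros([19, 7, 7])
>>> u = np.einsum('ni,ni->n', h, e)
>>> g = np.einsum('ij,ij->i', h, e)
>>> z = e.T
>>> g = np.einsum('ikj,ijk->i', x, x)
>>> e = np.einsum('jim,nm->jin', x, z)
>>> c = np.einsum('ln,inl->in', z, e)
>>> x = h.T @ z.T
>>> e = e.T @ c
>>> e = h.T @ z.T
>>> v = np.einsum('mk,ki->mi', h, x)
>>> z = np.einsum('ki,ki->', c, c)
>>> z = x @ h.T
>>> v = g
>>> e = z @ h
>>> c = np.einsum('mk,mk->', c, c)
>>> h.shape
(7, 11)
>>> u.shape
(7,)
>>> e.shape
(11, 11)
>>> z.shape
(11, 7)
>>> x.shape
(11, 11)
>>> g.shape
(19,)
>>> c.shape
()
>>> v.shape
(19,)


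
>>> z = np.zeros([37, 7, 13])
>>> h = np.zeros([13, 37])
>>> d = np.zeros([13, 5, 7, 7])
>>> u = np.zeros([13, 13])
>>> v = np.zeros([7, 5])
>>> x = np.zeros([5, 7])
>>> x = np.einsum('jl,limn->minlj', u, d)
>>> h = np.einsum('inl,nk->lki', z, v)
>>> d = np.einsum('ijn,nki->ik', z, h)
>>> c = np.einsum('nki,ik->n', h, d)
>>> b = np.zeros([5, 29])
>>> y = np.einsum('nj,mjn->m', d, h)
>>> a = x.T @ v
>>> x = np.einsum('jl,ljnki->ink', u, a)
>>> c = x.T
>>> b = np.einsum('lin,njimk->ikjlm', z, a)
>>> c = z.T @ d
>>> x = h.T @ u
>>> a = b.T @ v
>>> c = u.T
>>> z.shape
(37, 7, 13)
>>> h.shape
(13, 5, 37)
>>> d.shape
(37, 5)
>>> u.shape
(13, 13)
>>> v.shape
(7, 5)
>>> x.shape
(37, 5, 13)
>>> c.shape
(13, 13)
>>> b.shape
(7, 5, 13, 37, 5)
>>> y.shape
(13,)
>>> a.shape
(5, 37, 13, 5, 5)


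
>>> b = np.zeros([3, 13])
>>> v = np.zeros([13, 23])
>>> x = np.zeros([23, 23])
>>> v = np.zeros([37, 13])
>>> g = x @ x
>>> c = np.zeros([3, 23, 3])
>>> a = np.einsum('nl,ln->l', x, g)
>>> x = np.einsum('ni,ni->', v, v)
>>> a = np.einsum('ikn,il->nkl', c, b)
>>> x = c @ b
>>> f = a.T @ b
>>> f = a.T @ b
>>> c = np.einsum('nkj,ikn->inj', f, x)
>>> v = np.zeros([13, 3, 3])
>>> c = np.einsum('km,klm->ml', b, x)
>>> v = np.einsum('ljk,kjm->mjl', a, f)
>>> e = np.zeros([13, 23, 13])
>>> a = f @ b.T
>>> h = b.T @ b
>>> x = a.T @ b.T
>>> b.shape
(3, 13)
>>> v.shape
(13, 23, 3)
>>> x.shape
(3, 23, 3)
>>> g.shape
(23, 23)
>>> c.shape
(13, 23)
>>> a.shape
(13, 23, 3)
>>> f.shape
(13, 23, 13)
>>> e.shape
(13, 23, 13)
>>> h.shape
(13, 13)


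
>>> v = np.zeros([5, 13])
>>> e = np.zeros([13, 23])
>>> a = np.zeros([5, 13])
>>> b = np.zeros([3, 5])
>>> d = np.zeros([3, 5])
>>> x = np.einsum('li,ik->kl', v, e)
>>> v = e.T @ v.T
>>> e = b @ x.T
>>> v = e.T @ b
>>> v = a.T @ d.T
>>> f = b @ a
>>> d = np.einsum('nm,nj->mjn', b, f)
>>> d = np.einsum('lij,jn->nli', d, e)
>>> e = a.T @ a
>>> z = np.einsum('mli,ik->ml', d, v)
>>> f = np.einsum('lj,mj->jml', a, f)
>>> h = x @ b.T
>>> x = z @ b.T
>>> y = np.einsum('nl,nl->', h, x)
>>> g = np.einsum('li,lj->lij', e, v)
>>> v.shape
(13, 3)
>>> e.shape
(13, 13)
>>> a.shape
(5, 13)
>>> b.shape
(3, 5)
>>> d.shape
(23, 5, 13)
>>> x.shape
(23, 3)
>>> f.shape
(13, 3, 5)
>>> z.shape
(23, 5)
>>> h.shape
(23, 3)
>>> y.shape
()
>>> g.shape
(13, 13, 3)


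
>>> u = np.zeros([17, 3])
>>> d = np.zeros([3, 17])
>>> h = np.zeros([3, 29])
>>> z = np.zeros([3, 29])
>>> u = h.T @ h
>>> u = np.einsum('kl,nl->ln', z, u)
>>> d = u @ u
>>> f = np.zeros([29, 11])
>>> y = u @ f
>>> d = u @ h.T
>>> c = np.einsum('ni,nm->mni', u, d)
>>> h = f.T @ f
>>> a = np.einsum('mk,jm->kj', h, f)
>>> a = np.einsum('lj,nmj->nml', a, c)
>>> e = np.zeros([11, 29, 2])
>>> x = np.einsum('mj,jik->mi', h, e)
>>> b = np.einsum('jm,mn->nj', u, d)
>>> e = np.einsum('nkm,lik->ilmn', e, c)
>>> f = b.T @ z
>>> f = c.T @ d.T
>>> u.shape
(29, 29)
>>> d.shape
(29, 3)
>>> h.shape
(11, 11)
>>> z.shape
(3, 29)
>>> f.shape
(29, 29, 29)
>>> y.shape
(29, 11)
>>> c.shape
(3, 29, 29)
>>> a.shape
(3, 29, 11)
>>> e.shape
(29, 3, 2, 11)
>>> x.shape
(11, 29)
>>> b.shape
(3, 29)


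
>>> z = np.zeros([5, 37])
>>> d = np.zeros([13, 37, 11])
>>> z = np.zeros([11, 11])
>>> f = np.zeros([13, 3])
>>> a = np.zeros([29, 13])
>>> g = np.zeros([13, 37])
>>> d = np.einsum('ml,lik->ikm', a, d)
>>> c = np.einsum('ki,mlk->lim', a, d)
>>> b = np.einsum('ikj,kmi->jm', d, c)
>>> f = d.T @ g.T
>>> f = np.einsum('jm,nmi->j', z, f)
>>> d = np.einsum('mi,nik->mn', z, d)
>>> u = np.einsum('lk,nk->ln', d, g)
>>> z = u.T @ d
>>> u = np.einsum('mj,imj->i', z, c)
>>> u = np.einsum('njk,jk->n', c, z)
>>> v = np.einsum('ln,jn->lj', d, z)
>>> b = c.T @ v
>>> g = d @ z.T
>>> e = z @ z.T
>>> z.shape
(13, 37)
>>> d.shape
(11, 37)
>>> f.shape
(11,)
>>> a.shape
(29, 13)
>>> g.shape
(11, 13)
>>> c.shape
(11, 13, 37)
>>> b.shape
(37, 13, 13)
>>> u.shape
(11,)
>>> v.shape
(11, 13)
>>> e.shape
(13, 13)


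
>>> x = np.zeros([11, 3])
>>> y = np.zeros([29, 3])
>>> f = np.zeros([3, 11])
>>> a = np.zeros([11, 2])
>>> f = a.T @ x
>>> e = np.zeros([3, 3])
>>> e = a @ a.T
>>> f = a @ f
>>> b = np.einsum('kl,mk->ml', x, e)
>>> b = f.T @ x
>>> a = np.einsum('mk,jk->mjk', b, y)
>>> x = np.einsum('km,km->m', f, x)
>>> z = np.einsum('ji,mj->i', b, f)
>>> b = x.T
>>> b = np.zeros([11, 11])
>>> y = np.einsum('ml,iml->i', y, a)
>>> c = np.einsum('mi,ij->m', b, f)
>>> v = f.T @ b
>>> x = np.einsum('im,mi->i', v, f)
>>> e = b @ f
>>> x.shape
(3,)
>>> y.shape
(3,)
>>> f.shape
(11, 3)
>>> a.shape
(3, 29, 3)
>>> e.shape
(11, 3)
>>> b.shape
(11, 11)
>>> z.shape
(3,)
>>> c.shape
(11,)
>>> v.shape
(3, 11)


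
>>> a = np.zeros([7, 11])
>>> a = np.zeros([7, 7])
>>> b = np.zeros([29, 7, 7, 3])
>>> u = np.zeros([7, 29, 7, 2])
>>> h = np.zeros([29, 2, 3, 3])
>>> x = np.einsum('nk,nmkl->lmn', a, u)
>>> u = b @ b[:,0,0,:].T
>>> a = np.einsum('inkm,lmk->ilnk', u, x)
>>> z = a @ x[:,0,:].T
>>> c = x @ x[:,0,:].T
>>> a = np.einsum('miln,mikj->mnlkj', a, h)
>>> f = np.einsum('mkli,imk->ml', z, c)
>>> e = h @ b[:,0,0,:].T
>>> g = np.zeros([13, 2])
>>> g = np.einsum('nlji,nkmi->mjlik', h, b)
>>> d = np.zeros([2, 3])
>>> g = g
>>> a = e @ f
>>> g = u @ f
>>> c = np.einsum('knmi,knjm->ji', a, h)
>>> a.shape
(29, 2, 3, 7)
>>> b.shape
(29, 7, 7, 3)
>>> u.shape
(29, 7, 7, 29)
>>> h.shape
(29, 2, 3, 3)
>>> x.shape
(2, 29, 7)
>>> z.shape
(29, 2, 7, 2)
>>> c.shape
(3, 7)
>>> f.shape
(29, 7)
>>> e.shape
(29, 2, 3, 29)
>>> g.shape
(29, 7, 7, 7)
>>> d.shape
(2, 3)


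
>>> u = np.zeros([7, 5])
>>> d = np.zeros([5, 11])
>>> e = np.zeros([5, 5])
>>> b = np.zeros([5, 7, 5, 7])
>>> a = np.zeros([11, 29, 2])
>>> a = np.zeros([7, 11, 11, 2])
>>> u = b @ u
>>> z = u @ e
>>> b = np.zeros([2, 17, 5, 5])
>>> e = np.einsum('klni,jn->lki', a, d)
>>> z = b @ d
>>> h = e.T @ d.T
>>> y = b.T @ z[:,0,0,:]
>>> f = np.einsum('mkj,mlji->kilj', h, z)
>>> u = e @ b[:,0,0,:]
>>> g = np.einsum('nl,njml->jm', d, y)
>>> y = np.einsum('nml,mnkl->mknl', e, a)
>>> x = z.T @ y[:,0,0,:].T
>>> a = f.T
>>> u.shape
(11, 7, 5)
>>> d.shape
(5, 11)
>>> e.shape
(11, 7, 2)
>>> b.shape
(2, 17, 5, 5)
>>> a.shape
(5, 17, 11, 7)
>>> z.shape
(2, 17, 5, 11)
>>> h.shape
(2, 7, 5)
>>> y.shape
(7, 11, 11, 2)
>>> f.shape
(7, 11, 17, 5)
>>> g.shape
(5, 17)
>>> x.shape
(11, 5, 17, 7)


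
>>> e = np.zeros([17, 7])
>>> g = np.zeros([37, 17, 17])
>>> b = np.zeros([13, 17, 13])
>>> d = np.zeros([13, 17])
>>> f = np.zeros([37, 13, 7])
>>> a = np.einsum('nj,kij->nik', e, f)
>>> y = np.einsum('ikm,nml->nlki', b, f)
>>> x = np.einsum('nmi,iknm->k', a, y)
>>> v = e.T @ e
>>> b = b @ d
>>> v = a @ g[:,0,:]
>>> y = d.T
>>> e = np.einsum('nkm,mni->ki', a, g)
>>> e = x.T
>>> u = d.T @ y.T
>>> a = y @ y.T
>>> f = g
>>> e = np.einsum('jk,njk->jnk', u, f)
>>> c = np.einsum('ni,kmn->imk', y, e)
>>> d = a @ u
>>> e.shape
(17, 37, 17)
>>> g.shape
(37, 17, 17)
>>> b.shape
(13, 17, 17)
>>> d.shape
(17, 17)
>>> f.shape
(37, 17, 17)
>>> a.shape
(17, 17)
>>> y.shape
(17, 13)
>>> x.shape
(7,)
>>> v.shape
(17, 13, 17)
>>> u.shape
(17, 17)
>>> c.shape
(13, 37, 17)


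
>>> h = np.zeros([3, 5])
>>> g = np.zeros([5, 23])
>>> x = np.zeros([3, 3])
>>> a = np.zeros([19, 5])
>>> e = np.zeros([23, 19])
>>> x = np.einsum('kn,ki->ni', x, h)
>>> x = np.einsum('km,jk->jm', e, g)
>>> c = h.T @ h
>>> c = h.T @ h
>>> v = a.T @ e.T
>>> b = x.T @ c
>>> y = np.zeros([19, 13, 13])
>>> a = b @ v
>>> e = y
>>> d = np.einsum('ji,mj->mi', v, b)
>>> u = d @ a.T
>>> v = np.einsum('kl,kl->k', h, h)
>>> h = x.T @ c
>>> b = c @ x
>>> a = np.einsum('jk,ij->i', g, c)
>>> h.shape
(19, 5)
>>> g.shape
(5, 23)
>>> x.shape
(5, 19)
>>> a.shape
(5,)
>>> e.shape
(19, 13, 13)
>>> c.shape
(5, 5)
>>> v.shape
(3,)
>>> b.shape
(5, 19)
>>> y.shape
(19, 13, 13)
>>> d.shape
(19, 23)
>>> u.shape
(19, 19)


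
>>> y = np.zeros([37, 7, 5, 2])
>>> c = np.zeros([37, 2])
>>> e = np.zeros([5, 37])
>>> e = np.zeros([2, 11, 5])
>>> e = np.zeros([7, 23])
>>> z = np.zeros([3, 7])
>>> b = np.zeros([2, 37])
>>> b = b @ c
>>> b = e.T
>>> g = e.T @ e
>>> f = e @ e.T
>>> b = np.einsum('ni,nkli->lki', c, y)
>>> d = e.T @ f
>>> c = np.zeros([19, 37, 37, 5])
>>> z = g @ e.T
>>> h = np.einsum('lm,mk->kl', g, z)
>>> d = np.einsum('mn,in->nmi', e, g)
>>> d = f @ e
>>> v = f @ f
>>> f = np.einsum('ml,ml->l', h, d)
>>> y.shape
(37, 7, 5, 2)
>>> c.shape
(19, 37, 37, 5)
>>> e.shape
(7, 23)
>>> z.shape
(23, 7)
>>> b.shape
(5, 7, 2)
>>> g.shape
(23, 23)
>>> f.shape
(23,)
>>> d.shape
(7, 23)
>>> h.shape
(7, 23)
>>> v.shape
(7, 7)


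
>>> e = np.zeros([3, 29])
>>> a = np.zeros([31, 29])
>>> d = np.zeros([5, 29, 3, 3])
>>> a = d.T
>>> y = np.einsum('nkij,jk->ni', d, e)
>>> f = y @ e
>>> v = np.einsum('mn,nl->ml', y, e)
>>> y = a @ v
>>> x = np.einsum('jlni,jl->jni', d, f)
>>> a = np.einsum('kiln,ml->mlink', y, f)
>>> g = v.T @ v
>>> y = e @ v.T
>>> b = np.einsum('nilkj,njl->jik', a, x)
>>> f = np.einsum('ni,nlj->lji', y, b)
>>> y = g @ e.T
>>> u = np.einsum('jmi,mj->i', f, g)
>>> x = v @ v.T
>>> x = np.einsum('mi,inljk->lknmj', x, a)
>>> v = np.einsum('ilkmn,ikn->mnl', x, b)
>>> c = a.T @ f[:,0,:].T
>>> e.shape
(3, 29)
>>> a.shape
(5, 29, 3, 29, 3)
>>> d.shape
(5, 29, 3, 3)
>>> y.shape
(29, 3)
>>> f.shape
(29, 29, 5)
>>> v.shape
(5, 29, 3)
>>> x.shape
(3, 3, 29, 5, 29)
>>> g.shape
(29, 29)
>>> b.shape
(3, 29, 29)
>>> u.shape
(5,)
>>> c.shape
(3, 29, 3, 29, 29)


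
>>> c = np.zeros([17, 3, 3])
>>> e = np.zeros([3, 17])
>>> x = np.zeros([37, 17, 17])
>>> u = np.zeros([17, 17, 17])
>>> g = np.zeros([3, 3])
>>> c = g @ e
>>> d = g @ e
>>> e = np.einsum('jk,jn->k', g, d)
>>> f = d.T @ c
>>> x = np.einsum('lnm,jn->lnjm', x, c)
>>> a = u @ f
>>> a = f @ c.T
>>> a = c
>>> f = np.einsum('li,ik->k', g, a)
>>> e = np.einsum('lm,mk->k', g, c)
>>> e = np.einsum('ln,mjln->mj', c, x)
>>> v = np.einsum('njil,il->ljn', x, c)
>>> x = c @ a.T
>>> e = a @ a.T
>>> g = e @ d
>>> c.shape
(3, 17)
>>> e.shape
(3, 3)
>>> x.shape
(3, 3)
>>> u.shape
(17, 17, 17)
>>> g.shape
(3, 17)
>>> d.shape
(3, 17)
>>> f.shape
(17,)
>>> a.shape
(3, 17)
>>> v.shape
(17, 17, 37)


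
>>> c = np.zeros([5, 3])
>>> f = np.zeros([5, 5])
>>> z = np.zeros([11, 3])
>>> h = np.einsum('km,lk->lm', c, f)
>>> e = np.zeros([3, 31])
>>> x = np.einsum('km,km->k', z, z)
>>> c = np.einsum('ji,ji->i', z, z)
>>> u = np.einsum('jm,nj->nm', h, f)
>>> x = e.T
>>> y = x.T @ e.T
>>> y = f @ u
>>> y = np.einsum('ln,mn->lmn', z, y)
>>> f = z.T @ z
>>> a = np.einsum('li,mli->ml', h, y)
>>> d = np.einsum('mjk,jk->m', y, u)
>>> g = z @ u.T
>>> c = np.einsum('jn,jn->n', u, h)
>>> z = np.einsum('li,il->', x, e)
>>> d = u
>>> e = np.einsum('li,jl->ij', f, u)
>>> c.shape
(3,)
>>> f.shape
(3, 3)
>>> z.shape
()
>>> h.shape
(5, 3)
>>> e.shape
(3, 5)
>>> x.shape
(31, 3)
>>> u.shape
(5, 3)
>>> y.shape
(11, 5, 3)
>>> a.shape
(11, 5)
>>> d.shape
(5, 3)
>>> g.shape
(11, 5)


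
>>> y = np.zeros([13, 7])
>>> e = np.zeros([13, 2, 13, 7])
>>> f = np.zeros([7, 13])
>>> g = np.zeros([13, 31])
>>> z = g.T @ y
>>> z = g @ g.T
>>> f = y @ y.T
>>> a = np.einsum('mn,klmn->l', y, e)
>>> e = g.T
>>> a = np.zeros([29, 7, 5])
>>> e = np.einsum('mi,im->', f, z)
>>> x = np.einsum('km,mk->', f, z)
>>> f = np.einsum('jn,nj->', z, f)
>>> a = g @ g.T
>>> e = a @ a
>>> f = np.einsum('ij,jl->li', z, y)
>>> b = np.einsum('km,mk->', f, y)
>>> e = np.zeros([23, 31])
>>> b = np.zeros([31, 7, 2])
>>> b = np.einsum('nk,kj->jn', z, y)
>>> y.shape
(13, 7)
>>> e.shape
(23, 31)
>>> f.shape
(7, 13)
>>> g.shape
(13, 31)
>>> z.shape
(13, 13)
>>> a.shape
(13, 13)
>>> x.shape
()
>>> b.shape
(7, 13)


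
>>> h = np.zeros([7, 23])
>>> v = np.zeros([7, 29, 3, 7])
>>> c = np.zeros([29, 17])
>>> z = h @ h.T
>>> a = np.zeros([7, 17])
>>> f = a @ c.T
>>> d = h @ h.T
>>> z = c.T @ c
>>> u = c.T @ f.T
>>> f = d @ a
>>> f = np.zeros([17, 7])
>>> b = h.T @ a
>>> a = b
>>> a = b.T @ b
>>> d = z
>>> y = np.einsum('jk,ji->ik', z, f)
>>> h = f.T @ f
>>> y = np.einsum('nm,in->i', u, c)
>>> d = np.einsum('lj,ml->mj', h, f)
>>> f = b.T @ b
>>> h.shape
(7, 7)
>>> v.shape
(7, 29, 3, 7)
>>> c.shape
(29, 17)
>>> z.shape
(17, 17)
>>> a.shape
(17, 17)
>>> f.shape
(17, 17)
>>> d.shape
(17, 7)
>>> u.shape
(17, 7)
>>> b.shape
(23, 17)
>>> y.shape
(29,)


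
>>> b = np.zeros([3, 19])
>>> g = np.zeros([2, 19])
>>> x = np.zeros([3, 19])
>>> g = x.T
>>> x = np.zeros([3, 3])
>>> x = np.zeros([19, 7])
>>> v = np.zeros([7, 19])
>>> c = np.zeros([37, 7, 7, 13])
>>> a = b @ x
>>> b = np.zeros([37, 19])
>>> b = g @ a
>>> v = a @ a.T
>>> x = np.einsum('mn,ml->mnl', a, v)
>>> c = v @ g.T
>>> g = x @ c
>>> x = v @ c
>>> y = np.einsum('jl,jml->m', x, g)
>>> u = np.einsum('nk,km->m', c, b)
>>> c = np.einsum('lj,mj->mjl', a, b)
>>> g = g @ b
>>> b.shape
(19, 7)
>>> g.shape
(3, 7, 7)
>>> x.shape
(3, 19)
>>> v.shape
(3, 3)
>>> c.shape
(19, 7, 3)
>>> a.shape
(3, 7)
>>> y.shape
(7,)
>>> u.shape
(7,)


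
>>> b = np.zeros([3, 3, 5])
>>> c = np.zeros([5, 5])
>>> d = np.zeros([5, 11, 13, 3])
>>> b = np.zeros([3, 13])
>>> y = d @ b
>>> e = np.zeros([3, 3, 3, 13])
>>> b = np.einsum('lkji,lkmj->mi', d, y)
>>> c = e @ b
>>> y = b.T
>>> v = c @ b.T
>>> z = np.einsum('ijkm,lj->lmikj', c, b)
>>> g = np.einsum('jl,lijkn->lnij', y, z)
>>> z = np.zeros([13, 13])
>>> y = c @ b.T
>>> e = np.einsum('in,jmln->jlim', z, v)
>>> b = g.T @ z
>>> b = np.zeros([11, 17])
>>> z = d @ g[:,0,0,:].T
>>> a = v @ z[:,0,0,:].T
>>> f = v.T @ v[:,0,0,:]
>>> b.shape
(11, 17)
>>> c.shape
(3, 3, 3, 3)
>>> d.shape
(5, 11, 13, 3)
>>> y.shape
(3, 3, 3, 13)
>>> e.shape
(3, 3, 13, 3)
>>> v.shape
(3, 3, 3, 13)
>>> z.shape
(5, 11, 13, 13)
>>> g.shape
(13, 3, 3, 3)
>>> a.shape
(3, 3, 3, 5)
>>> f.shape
(13, 3, 3, 13)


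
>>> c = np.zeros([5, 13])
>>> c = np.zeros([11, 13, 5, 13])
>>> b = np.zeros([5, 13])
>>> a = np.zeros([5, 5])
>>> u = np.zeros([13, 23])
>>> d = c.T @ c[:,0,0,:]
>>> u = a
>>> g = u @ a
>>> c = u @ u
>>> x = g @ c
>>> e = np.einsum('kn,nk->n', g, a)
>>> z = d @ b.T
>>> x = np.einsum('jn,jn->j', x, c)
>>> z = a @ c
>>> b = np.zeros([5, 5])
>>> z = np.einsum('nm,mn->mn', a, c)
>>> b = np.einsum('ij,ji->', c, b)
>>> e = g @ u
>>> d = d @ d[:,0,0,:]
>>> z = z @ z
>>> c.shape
(5, 5)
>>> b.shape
()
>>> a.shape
(5, 5)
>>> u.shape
(5, 5)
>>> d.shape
(13, 5, 13, 13)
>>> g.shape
(5, 5)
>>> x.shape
(5,)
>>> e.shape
(5, 5)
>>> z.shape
(5, 5)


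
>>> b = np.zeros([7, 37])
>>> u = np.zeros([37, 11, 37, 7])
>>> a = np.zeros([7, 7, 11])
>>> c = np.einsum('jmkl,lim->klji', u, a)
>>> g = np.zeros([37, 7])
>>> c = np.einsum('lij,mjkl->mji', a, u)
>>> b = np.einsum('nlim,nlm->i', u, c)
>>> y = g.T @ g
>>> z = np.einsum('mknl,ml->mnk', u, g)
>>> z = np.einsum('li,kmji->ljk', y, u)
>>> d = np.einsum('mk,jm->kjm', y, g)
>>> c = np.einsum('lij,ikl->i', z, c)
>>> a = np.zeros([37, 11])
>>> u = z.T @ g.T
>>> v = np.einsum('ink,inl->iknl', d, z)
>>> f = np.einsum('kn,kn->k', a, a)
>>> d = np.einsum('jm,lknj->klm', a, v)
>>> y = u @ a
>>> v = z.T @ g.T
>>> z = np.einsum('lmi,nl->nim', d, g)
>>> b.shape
(37,)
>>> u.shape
(37, 37, 37)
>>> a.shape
(37, 11)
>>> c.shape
(37,)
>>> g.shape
(37, 7)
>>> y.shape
(37, 37, 11)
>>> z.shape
(37, 11, 7)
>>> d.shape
(7, 7, 11)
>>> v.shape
(37, 37, 37)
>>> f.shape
(37,)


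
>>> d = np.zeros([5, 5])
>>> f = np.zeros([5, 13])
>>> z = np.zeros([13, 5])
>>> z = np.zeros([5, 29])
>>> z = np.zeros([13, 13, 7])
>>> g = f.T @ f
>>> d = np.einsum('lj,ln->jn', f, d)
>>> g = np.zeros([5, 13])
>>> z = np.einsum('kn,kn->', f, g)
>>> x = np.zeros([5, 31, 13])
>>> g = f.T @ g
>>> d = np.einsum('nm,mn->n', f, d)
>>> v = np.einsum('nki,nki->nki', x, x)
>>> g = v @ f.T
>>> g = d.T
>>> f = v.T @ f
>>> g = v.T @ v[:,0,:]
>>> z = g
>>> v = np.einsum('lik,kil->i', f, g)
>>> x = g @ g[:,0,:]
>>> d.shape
(5,)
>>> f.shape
(13, 31, 13)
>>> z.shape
(13, 31, 13)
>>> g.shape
(13, 31, 13)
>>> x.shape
(13, 31, 13)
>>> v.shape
(31,)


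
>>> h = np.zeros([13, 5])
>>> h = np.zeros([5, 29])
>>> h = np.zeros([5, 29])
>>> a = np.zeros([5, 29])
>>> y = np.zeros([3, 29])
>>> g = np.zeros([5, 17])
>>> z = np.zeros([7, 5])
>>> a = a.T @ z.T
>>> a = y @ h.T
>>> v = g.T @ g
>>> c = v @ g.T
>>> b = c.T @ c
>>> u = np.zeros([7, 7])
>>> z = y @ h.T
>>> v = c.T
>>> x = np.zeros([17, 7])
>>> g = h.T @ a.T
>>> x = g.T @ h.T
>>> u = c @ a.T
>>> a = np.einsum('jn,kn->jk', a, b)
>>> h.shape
(5, 29)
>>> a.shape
(3, 5)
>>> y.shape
(3, 29)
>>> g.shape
(29, 3)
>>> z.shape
(3, 5)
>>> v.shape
(5, 17)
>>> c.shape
(17, 5)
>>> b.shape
(5, 5)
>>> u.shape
(17, 3)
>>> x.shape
(3, 5)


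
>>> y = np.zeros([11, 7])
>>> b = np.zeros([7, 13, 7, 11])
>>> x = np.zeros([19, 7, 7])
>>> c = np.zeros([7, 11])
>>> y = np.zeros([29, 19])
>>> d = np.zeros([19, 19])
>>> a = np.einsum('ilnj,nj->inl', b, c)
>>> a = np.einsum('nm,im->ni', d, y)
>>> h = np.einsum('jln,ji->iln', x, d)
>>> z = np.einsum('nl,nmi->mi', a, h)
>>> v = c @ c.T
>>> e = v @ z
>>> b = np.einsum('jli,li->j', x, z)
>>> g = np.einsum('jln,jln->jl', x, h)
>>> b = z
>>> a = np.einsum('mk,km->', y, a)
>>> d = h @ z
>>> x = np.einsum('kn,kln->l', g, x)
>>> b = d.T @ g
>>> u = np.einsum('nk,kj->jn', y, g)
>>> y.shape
(29, 19)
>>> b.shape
(7, 7, 7)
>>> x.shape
(7,)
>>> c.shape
(7, 11)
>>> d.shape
(19, 7, 7)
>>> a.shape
()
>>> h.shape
(19, 7, 7)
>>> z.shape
(7, 7)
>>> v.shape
(7, 7)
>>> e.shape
(7, 7)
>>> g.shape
(19, 7)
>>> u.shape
(7, 29)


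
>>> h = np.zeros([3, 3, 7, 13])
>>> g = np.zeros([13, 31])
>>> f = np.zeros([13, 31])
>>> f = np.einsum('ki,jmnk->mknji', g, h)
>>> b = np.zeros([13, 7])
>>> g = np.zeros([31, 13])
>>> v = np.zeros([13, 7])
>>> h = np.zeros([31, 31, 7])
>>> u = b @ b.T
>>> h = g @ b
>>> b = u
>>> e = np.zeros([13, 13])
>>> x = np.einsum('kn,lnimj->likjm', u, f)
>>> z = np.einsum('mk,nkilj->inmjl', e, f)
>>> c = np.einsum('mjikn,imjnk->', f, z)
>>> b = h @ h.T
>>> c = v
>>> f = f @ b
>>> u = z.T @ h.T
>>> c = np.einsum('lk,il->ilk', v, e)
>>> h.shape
(31, 7)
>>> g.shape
(31, 13)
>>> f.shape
(3, 13, 7, 3, 31)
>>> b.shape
(31, 31)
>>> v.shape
(13, 7)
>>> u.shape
(3, 31, 13, 3, 31)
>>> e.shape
(13, 13)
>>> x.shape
(3, 7, 13, 31, 3)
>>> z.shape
(7, 3, 13, 31, 3)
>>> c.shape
(13, 13, 7)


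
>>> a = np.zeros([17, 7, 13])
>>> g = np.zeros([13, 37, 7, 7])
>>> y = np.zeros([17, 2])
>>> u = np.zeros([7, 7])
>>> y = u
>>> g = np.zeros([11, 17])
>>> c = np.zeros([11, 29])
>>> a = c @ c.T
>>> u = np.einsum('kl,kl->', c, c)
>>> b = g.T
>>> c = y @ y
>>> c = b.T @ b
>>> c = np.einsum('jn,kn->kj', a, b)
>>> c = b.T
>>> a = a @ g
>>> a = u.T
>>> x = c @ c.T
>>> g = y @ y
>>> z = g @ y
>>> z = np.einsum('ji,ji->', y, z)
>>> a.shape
()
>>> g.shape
(7, 7)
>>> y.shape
(7, 7)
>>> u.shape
()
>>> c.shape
(11, 17)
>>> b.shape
(17, 11)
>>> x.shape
(11, 11)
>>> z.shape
()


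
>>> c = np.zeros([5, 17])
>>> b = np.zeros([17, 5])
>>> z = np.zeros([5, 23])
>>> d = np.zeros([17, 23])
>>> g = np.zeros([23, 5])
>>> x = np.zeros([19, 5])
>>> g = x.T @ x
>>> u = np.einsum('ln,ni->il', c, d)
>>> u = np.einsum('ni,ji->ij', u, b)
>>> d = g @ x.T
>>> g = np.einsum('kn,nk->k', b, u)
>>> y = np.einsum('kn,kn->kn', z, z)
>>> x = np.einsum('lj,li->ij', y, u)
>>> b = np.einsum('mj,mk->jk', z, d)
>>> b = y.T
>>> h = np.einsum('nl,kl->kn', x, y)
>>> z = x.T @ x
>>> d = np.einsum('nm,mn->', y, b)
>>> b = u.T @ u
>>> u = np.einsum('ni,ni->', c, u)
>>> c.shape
(5, 17)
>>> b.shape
(17, 17)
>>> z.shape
(23, 23)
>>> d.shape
()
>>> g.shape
(17,)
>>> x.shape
(17, 23)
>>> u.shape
()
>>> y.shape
(5, 23)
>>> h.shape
(5, 17)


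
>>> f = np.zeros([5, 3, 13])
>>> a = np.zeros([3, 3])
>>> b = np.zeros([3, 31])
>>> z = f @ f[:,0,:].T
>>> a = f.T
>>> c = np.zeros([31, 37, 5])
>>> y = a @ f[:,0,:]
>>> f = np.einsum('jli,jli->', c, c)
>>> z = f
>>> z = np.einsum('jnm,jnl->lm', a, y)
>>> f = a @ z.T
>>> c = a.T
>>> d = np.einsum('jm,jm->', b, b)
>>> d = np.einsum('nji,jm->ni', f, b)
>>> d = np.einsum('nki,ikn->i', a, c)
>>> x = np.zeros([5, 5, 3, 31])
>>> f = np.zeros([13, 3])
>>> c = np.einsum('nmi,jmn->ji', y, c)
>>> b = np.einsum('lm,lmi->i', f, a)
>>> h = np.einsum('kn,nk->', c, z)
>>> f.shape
(13, 3)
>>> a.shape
(13, 3, 5)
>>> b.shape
(5,)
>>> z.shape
(13, 5)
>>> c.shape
(5, 13)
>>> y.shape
(13, 3, 13)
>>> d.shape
(5,)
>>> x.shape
(5, 5, 3, 31)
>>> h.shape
()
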